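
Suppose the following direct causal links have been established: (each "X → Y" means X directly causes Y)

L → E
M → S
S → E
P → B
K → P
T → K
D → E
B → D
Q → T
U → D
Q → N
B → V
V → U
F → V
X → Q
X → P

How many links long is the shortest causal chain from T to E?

Shortest chain: T → K → P → B → D → E.

5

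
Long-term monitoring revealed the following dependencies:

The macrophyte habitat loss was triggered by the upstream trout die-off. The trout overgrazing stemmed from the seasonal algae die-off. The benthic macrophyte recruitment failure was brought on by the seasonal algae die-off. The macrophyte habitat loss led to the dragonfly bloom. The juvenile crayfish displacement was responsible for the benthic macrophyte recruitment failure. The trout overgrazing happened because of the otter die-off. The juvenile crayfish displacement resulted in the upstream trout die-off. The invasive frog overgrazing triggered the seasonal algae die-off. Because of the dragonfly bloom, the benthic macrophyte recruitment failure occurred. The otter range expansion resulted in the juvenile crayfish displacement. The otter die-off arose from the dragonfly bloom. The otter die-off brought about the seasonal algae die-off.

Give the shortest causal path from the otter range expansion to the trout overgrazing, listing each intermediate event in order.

the otter range expansion → the juvenile crayfish displacement
the juvenile crayfish displacement → the upstream trout die-off
the upstream trout die-off → the macrophyte habitat loss
the macrophyte habitat loss → the dragonfly bloom
the dragonfly bloom → the otter die-off
the otter die-off → the trout overgrazing
Length: 6 steps.

the otter range expansion → the juvenile crayfish displacement → the upstream trout die-off → the macrophyte habitat loss → the dragonfly bloom → the otter die-off → the trout overgrazing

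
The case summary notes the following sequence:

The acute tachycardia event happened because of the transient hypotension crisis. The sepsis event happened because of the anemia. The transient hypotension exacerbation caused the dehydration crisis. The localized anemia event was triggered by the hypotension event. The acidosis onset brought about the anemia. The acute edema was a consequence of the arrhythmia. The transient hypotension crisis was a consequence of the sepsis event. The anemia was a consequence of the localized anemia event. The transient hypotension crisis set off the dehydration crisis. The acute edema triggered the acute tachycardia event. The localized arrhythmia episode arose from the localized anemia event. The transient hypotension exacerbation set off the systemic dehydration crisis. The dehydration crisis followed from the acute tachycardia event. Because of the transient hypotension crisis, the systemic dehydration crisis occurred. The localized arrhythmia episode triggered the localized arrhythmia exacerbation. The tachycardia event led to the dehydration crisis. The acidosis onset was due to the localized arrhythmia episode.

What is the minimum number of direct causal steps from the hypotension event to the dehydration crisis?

Shortest chain: the hypotension event → the localized anemia event → the anemia → the sepsis event → the transient hypotension crisis → the dehydration crisis.

5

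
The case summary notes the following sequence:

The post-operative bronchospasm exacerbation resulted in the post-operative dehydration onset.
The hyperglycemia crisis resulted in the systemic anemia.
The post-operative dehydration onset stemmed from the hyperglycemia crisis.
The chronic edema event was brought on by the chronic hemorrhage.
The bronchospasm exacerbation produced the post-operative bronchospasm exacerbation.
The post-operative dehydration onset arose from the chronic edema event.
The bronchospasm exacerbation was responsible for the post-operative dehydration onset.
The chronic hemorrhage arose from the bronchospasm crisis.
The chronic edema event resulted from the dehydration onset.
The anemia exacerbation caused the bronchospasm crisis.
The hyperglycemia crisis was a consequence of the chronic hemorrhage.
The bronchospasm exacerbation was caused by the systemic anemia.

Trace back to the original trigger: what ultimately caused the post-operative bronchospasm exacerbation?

Tracing upstream from the post-operative bronchospasm exacerbation: the post-operative bronchospasm exacerbation ← the bronchospasm exacerbation ← the systemic anemia ← the hyperglycemia crisis ← the chronic hemorrhage ← the bronchospasm crisis ← the anemia exacerbation.
The anemia exacerbation has no stated cause, so it is the root.

the anemia exacerbation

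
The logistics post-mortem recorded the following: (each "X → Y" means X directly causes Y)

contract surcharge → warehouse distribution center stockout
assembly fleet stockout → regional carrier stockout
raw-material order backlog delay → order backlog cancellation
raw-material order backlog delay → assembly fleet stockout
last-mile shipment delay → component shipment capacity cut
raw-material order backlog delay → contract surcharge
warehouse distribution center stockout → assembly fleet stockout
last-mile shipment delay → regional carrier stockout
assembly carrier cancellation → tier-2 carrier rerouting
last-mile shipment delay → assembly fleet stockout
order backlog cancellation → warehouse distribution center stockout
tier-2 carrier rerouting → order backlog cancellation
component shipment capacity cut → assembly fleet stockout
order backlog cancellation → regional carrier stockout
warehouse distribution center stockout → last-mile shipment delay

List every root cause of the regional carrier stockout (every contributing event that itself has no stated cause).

the assembly carrier cancellation, the raw-material order backlog delay

Tracing upstream from the regional carrier stockout: the regional carrier stockout ← the order backlog cancellation ← the raw-material order backlog delay.
A separate upstream branch: the regional carrier stockout ← the order backlog cancellation ← the tier-2 carrier rerouting ← the assembly carrier cancellation.
Each of those chain origins has no stated cause.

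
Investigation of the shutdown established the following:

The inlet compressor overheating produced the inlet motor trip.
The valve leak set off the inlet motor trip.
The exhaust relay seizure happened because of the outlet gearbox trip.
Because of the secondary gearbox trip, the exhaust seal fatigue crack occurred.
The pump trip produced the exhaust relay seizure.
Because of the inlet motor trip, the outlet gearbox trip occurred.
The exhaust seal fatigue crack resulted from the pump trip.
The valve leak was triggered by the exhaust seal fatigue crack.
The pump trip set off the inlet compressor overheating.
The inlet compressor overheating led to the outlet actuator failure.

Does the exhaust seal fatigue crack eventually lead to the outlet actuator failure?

The exhaust seal fatigue crack leads to the valve leak, the inlet motor trip, the outlet gearbox trip, the exhaust relay seizure; the outlet actuator failure is not among them.

No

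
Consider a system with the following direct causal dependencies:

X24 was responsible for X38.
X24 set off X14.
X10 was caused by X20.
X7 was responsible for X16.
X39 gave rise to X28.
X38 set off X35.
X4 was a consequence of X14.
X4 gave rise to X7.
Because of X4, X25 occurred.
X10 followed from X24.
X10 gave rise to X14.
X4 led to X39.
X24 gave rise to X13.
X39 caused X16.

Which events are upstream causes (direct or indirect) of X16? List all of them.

Immediate causes of X16: X39, X7.
Further upstream: X24, X10, X14, X4, X20.

X10, X14, X20, X24, X39, X4, X7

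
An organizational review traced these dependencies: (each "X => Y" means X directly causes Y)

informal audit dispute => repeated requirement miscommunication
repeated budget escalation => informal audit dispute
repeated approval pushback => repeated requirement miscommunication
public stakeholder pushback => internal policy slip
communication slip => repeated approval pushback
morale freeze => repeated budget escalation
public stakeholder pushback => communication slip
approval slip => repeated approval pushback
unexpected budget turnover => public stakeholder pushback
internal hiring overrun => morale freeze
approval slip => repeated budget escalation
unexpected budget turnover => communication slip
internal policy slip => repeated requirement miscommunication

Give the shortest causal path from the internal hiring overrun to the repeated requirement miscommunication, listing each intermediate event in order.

the internal hiring overrun → the morale freeze
the morale freeze → the repeated budget escalation
the repeated budget escalation → the informal audit dispute
the informal audit dispute → the repeated requirement miscommunication
Length: 4 steps.

the internal hiring overrun → the morale freeze → the repeated budget escalation → the informal audit dispute → the repeated requirement miscommunication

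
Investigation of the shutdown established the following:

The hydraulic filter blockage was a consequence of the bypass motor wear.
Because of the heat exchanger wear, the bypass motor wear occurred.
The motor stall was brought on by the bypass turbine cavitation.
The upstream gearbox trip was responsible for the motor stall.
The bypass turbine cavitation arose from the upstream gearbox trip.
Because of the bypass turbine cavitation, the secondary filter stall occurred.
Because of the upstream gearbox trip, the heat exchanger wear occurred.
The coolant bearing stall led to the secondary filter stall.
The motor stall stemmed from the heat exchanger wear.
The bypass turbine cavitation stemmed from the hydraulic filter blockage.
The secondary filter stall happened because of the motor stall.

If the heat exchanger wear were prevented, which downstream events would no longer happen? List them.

the bypass motor wear, the hydraulic filter blockage

Downstream of the heat exchanger wear: the bypass motor wear, the hydraulic filter blockage, the bypass turbine cavitation, the motor stall, the secondary filter stall.
Of those, still caused via another path: the bypass turbine cavitation, the motor stall, the secondary filter stall.
The remainder have no surviving cause.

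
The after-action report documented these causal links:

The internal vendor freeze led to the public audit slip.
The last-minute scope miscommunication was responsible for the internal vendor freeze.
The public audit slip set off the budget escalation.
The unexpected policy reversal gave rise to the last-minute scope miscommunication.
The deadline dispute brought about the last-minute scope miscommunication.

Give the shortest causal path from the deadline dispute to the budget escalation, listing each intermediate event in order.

the deadline dispute → the last-minute scope miscommunication
the last-minute scope miscommunication → the internal vendor freeze
the internal vendor freeze → the public audit slip
the public audit slip → the budget escalation
Length: 4 steps.

the deadline dispute → the last-minute scope miscommunication → the internal vendor freeze → the public audit slip → the budget escalation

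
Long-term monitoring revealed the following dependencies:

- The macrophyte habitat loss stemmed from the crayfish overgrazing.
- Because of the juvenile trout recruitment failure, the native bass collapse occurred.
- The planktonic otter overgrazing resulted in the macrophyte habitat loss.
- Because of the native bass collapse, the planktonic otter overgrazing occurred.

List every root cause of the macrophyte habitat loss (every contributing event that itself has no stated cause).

Tracing upstream from the macrophyte habitat loss: the macrophyte habitat loss ← the planktonic otter overgrazing ← the native bass collapse ← the juvenile trout recruitment failure.
A separate upstream branch: the macrophyte habitat loss ← the crayfish overgrazing.
Each of those chain origins has no stated cause.

the crayfish overgrazing, the juvenile trout recruitment failure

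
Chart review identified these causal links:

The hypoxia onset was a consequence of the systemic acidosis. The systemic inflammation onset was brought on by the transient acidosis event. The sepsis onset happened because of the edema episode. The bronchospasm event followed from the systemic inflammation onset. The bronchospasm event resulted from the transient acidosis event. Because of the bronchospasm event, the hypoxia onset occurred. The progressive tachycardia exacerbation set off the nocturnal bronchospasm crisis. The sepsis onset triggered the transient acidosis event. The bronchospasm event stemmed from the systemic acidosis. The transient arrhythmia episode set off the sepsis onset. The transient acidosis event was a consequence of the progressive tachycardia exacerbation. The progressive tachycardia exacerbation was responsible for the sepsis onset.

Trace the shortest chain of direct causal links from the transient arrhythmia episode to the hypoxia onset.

the transient arrhythmia episode → the sepsis onset
the sepsis onset → the transient acidosis event
the transient acidosis event → the bronchospasm event
the bronchospasm event → the hypoxia onset
Length: 4 steps.

the transient arrhythmia episode → the sepsis onset → the transient acidosis event → the bronchospasm event → the hypoxia onset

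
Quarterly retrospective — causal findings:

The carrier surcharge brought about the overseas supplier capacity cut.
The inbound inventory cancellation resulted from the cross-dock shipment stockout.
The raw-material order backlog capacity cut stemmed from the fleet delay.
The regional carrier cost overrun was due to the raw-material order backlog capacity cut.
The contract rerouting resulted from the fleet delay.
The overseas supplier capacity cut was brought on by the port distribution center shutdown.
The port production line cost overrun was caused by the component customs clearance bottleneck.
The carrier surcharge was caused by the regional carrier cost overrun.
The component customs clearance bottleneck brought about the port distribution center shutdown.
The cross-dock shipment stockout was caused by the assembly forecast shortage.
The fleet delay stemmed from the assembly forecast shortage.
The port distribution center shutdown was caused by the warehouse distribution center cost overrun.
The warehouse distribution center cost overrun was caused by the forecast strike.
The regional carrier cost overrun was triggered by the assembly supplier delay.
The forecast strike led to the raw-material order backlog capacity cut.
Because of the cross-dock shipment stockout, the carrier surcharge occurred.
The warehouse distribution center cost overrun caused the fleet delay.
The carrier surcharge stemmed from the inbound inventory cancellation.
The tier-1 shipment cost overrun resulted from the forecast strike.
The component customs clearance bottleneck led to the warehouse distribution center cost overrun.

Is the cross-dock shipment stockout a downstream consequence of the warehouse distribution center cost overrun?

No

The warehouse distribution center cost overrun leads to the fleet delay, the raw-material order backlog capacity cut, the port distribution center shutdown, the contract rerouting, the regional carrier cost overrun, the carrier surcharge, the overseas supplier capacity cut; the cross-dock shipment stockout is not among them.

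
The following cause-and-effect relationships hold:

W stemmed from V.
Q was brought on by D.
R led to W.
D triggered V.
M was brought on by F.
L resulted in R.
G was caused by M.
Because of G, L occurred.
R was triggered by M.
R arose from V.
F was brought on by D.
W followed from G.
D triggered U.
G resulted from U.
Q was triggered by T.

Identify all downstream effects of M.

Direct effects: G, R.
2 steps out: L, W.
Not reachable from it: D, U, F, Q, V, T.

G, L, R, W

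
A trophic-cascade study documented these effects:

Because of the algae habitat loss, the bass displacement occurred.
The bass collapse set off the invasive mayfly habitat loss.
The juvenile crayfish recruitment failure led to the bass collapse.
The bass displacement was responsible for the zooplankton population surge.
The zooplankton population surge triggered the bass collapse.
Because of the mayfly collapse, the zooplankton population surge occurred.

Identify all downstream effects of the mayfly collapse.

the bass collapse, the invasive mayfly habitat loss, the zooplankton population surge

Direct effects: the zooplankton population surge.
2 steps out: the bass collapse.
3 steps out: the invasive mayfly habitat loss.
Not reachable from it: the algae habitat loss, the bass displacement, the juvenile crayfish recruitment failure.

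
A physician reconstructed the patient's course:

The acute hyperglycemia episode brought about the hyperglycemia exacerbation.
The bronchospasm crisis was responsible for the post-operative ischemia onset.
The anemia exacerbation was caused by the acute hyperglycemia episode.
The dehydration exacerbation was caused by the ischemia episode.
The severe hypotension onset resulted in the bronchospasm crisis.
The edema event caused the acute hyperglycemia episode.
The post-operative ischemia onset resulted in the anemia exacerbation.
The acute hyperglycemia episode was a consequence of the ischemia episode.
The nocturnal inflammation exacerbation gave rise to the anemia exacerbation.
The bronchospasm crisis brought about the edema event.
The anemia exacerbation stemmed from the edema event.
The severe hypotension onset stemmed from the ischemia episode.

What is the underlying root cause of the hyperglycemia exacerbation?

the ischemia episode

Tracing upstream from the hyperglycemia exacerbation: the hyperglycemia exacerbation ← the acute hyperglycemia episode ← the ischemia episode.
The ischemia episode has no stated cause, so it is the root.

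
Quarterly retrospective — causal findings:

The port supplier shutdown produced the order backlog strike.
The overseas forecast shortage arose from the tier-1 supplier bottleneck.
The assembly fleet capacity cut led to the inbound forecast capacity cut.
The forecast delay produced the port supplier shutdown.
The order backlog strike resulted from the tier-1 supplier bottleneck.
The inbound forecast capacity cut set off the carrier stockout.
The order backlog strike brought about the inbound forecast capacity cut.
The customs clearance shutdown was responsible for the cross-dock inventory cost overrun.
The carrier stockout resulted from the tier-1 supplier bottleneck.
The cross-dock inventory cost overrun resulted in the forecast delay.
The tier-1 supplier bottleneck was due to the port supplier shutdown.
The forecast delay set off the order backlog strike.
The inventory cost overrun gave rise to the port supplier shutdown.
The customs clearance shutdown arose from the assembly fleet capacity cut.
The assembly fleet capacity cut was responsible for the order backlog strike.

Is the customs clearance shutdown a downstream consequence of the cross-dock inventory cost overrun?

The cross-dock inventory cost overrun leads to the forecast delay, the port supplier shutdown, the tier-1 supplier bottleneck, the order backlog strike, the inbound forecast capacity cut, the carrier stockout, the overseas forecast shortage; the customs clearance shutdown is not among them.

No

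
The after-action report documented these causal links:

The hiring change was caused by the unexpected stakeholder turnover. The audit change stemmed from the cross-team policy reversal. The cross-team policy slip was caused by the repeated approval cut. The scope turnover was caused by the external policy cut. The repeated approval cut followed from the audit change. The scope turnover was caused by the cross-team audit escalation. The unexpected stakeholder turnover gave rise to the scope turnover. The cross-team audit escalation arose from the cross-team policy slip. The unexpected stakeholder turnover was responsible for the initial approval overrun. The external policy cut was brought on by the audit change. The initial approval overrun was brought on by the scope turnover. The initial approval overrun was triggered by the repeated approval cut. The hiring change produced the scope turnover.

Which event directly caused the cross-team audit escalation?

Upstream contributors include the cross-team policy reversal, the audit change, the repeated approval cut, but only the cross-team policy slip feeds directly into the cross-team audit escalation.

the cross-team policy slip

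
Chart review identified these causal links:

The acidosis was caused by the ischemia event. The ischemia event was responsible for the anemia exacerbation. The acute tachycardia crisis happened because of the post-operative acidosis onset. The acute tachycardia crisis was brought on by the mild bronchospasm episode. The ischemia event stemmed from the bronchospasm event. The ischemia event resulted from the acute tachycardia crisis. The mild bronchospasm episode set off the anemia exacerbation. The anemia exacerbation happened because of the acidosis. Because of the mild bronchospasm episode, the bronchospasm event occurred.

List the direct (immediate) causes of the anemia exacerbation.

the acidosis, the ischemia event, the mild bronchospasm episode

Upstream contributors include the post-operative acidosis onset, the acute tachycardia crisis, the bronchospasm event, but only the acidosis, the ischemia event, the mild bronchospasm episode feed directly into the anemia exacerbation.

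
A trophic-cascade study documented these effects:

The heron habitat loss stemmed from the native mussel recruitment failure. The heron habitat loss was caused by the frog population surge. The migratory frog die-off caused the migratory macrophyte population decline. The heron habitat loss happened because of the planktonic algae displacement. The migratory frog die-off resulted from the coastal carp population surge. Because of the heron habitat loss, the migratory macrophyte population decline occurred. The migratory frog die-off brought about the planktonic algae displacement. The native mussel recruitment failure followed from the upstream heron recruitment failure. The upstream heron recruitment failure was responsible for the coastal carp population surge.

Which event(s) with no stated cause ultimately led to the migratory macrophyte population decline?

Tracing upstream from the migratory macrophyte population decline: the migratory macrophyte population decline ← the migratory frog die-off ← the coastal carp population surge ← the upstream heron recruitment failure.
A separate upstream branch: the migratory macrophyte population decline ← the heron habitat loss ← the frog population surge.
Each of those chain origins has no stated cause.

the frog population surge, the upstream heron recruitment failure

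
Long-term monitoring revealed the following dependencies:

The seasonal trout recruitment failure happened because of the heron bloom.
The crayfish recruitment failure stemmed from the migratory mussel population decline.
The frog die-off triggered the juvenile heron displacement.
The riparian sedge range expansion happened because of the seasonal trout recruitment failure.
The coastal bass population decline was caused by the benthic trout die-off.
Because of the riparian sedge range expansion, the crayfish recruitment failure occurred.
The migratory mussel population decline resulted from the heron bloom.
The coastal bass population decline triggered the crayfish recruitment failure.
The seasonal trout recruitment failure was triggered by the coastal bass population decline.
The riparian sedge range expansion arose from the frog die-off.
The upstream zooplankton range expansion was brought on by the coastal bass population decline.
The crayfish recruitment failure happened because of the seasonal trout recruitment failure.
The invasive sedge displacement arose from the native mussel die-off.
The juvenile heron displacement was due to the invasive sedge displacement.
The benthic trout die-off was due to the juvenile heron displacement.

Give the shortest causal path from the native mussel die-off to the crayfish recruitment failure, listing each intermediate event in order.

the native mussel die-off → the invasive sedge displacement
the invasive sedge displacement → the juvenile heron displacement
the juvenile heron displacement → the benthic trout die-off
the benthic trout die-off → the coastal bass population decline
the coastal bass population decline → the crayfish recruitment failure
Length: 5 steps.

the native mussel die-off → the invasive sedge displacement → the juvenile heron displacement → the benthic trout die-off → the coastal bass population decline → the crayfish recruitment failure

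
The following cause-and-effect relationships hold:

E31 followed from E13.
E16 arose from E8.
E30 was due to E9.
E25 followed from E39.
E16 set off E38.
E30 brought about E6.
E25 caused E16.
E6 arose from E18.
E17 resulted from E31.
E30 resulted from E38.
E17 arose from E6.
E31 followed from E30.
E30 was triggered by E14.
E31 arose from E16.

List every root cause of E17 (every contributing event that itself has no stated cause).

E13, E14, E18, E39, E8, E9

Tracing upstream from E17: E17 ← E6 ← E18.
A separate upstream branch: E17 ← E6 ← E30 ← E14.
A separate upstream branch: E17 ← E31 ← E16 ← E8.
A separate upstream branch: E17 ← E31 ← E16 ← E25 ← E39.
A separate upstream branch: E17 ← E6 ← E30 ← E9.
A separate upstream branch: E17 ← E31 ← E13.
Each of those chain origins has no stated cause.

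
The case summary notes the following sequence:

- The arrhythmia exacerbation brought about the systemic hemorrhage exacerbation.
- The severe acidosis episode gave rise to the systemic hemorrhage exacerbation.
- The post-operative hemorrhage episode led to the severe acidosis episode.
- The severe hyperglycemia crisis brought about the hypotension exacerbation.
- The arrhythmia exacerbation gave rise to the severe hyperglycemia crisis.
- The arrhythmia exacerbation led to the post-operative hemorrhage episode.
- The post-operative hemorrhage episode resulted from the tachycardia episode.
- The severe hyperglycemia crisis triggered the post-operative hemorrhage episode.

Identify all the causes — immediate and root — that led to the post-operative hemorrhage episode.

Immediate causes of the post-operative hemorrhage episode: the arrhythmia exacerbation, the severe hyperglycemia crisis, the tachycardia episode.

the arrhythmia exacerbation, the severe hyperglycemia crisis, the tachycardia episode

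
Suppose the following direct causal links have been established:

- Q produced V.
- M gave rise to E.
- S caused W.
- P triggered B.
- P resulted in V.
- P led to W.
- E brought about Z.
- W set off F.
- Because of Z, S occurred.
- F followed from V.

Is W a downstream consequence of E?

There is a causal chain: E → Z → S → W.

Yes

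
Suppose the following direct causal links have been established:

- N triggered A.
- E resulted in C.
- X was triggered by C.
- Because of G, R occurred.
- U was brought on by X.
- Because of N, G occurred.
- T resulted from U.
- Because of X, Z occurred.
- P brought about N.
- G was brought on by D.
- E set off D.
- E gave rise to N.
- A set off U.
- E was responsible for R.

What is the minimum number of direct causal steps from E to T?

4

Shortest chain: E → N → A → U → T.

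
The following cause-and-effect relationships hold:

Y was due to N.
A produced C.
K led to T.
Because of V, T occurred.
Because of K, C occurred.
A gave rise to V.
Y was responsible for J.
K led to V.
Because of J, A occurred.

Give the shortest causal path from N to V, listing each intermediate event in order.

N → Y
Y → J
J → A
A → V
Length: 4 steps.

N → Y → J → A → V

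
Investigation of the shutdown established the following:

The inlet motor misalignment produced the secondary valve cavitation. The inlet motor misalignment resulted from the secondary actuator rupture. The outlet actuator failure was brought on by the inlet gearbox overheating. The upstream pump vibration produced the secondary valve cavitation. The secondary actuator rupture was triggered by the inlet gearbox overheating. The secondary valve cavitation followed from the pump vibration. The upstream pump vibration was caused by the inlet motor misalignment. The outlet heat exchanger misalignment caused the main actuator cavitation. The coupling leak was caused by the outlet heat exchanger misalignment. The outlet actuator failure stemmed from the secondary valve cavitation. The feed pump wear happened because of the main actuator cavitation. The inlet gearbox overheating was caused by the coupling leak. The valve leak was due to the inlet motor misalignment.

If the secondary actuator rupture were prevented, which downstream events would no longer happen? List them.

the inlet motor misalignment, the upstream pump vibration, the valve leak

Downstream of the secondary actuator rupture: the inlet motor misalignment, the valve leak, the upstream pump vibration, the secondary valve cavitation, the outlet actuator failure.
Of those, still caused via another path: the secondary valve cavitation, the outlet actuator failure.
The remainder have no surviving cause.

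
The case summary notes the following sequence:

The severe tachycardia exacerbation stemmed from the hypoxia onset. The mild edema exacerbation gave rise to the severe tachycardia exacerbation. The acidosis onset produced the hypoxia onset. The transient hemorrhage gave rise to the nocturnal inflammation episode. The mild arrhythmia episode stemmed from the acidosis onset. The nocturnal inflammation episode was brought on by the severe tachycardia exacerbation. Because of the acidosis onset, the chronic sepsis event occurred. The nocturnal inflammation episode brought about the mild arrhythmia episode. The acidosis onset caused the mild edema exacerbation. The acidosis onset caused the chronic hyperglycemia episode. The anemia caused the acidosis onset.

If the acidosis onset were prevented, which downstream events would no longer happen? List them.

Downstream of the acidosis onset: the chronic hyperglycemia episode, the mild edema exacerbation, the hypoxia onset, the severe tachycardia exacerbation, the nocturnal inflammation episode, the chronic sepsis event, the mild arrhythmia episode.
Of those, still caused via another path: the nocturnal inflammation episode, the mild arrhythmia episode.
The remainder have no surviving cause.

the chronic hyperglycemia episode, the chronic sepsis event, the hypoxia onset, the mild edema exacerbation, the severe tachycardia exacerbation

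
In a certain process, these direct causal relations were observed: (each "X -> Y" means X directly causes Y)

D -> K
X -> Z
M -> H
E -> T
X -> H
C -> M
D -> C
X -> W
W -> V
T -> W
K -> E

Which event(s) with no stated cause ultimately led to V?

D, X

Tracing upstream from V: V ← W ← T ← E ← K ← D.
A separate upstream branch: V ← W ← X.
Each of those chain origins has no stated cause.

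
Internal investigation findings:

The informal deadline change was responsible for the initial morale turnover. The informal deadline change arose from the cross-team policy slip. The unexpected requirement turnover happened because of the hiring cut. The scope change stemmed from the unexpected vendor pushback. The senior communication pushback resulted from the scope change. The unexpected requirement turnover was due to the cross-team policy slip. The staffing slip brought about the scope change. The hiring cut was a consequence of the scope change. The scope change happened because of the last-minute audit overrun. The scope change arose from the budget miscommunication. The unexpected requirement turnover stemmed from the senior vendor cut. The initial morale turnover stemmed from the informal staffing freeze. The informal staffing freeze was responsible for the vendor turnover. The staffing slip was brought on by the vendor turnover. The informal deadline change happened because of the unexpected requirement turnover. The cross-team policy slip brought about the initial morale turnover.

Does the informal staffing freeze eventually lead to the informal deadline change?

There is a causal chain: the informal staffing freeze → the vendor turnover → the staffing slip → the scope change → the hiring cut → the unexpected requirement turnover → the informal deadline change.

Yes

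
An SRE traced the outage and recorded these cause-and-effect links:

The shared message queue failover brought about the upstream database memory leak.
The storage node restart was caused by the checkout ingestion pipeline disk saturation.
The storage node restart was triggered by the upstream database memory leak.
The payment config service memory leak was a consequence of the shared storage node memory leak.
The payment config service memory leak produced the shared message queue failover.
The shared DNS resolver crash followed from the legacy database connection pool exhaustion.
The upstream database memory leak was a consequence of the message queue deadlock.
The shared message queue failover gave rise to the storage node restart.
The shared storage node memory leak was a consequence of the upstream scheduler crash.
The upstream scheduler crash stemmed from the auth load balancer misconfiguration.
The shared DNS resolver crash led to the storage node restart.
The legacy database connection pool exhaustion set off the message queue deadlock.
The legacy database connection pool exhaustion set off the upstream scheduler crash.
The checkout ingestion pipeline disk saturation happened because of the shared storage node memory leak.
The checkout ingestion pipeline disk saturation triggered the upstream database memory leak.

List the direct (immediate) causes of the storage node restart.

Upstream contributors include the legacy database connection pool exhaustion, the upstream scheduler crash, the shared storage node memory leak, the payment config service memory leak, the message queue deadlock, the auth load balancer misconfiguration, but only the checkout ingestion pipeline disk saturation, the shared DNS resolver crash, the shared message queue failover, the upstream database memory leak feed directly into the storage node restart.

the checkout ingestion pipeline disk saturation, the shared DNS resolver crash, the shared message queue failover, the upstream database memory leak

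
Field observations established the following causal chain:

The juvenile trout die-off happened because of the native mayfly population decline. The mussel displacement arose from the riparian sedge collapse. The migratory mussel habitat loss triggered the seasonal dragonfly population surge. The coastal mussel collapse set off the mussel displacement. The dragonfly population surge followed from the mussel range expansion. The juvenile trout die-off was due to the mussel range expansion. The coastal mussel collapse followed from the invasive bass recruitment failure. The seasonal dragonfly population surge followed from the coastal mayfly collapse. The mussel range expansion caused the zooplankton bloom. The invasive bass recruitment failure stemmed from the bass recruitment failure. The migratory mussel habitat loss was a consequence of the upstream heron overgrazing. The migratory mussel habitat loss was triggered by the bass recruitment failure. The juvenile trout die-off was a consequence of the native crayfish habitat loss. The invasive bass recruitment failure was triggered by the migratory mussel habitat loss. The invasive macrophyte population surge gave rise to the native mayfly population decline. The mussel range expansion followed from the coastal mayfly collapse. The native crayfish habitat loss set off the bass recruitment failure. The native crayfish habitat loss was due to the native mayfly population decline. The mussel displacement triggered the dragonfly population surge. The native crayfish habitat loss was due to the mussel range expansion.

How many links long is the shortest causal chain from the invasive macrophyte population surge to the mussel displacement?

6

Shortest chain: the invasive macrophyte population surge → the native mayfly population decline → the native crayfish habitat loss → the bass recruitment failure → the invasive bass recruitment failure → the coastal mussel collapse → the mussel displacement.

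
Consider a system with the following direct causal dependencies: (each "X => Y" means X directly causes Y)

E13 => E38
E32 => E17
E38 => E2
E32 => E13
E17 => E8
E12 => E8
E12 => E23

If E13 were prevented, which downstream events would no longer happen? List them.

Downstream of E13: E38, E2.

E2, E38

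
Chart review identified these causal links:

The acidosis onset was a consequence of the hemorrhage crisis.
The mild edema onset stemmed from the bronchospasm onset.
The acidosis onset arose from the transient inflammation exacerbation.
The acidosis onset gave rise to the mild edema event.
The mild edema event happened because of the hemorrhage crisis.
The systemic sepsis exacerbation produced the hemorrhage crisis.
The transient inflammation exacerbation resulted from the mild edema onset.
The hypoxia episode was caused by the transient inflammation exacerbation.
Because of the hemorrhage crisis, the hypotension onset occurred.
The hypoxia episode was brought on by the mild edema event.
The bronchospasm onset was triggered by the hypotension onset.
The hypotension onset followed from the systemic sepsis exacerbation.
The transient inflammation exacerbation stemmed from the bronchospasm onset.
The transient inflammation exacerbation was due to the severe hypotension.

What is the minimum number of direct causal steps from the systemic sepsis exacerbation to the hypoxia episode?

3

Shortest chain: the systemic sepsis exacerbation → the hemorrhage crisis → the mild edema event → the hypoxia episode.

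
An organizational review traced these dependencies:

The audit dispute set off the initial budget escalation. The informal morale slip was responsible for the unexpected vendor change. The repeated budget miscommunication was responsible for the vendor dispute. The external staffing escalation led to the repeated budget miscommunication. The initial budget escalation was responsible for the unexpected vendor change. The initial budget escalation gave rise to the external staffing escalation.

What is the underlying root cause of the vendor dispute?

Tracing upstream from the vendor dispute: the vendor dispute ← the repeated budget miscommunication ← the external staffing escalation ← the initial budget escalation ← the audit dispute.
The audit dispute has no stated cause, so it is the root.

the audit dispute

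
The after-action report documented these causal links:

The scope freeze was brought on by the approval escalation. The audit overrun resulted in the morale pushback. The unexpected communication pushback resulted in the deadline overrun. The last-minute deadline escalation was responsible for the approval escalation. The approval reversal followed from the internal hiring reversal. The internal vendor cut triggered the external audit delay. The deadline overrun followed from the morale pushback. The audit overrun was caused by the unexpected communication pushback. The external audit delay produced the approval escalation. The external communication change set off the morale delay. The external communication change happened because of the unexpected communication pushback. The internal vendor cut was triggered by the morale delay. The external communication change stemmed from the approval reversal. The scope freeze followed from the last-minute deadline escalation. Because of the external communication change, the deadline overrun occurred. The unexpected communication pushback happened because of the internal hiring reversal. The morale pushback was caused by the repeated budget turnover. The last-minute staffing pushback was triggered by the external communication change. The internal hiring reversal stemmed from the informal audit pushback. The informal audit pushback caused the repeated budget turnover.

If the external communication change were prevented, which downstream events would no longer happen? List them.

the external audit delay, the internal vendor cut, the last-minute staffing pushback, the morale delay

Downstream of the external communication change: the morale delay, the last-minute staffing pushback, the internal vendor cut, the external audit delay, the deadline overrun, the approval escalation, the scope freeze.
Of those, still caused via another path: the deadline overrun, the approval escalation, the scope freeze.
The remainder have no surviving cause.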